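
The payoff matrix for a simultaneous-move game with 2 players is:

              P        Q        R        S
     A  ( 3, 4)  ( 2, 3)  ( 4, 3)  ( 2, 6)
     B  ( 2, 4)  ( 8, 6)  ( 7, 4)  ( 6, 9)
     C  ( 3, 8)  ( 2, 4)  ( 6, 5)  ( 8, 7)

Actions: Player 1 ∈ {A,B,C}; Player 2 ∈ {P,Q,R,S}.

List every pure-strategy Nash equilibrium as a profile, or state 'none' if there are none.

(A,P): not NE [P2→S gives 6>4]
(A,Q): not NE [P1→B gives 8>2; P2→S gives 6>3]
(A,R): not NE [P1→B gives 7>4; P2→S gives 6>3]
(A,S): not NE [P1→C gives 8>2]
(B,P): not NE [P1→C gives 3>2; P2→S gives 9>4]
(B,Q): not NE [P2→S gives 9>6]
(B,R): not NE [P2→S gives 9>4]
(B,S): not NE [P1→C gives 8>6]
(C,P): NE
(C,Q): not NE [P1→B gives 8>2; P2→P gives 8>4]
(C,R): not NE [P1→B gives 7>6; P2→P gives 8>5]
(C,S): not NE [P2→P gives 8>7]

NE set: (C,P)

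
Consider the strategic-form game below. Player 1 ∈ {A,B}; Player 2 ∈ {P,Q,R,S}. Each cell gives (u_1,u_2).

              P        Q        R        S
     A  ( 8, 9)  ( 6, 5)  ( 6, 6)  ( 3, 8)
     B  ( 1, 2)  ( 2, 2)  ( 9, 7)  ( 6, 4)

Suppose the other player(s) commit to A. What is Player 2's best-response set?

BR_2 = {P}

u_2(P vs A) = 9
u_2(Q vs A) = 5
u_2(R vs A) = 6
u_2(S vs A) = 8
max payoff 9 at {P}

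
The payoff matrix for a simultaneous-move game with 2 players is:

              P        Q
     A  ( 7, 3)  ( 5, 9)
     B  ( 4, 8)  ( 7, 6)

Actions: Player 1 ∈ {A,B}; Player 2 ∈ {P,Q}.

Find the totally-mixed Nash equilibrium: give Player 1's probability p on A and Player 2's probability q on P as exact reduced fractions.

P1 mixes 1/4 on A; P2 mixes 2/5 on P

P1 indiff ⇒ q·7+(1-q)·5 = q·4+(1-q)·7 ⇒ q(3) = (1-q)(2) ⇒ q = 2/5
P2 indiff ⇒ p·3+(1-p)·8 = p·9+(1-p)·6 ⇒ p(-6) = (1-p)(-2) ⇒ p = 1/4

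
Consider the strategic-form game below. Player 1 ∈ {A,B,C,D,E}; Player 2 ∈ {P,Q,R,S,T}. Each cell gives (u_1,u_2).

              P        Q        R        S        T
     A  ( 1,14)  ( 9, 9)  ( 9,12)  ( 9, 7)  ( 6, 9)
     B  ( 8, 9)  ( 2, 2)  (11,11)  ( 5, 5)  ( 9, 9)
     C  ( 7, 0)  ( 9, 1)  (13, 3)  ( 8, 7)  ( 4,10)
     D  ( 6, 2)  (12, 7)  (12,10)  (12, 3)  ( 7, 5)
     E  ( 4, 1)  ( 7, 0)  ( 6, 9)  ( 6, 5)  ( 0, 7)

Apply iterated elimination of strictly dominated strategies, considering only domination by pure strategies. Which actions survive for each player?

Survivors P1:{B,C,D} P2:{R,T}

P1 drop A (D beats it: P:6>1 Q:12>9 R:12>9 S:12>9 T:7>6)
P1 drop E (C beats it: P:7>4 Q:9>7 R:13>6 S:8>6 T:4>0)
P2 drop P (R beats it: B:11>9 C:3>0 D:10>2)
P2 drop Q (R beats it: B:11>2 C:3>1 D:10>7)
P2 drop S (T beats it: B:9>5 C:10>7 D:5>3)
P1→{B,C,D} P2→{R,T}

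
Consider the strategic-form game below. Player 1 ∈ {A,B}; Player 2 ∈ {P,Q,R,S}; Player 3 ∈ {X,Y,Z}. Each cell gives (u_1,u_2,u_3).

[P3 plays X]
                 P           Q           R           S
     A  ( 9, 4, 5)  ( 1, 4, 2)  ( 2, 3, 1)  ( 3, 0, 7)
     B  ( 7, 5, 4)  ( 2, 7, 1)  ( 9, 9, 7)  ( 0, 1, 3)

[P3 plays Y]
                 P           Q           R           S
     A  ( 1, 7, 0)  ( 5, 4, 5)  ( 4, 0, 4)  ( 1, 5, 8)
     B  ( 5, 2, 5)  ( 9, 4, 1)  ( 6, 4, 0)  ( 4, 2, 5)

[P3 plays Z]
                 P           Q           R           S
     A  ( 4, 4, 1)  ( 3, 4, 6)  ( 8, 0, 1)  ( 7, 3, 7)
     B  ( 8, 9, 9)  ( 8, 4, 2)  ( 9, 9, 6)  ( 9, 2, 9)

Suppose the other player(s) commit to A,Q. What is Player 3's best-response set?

argmax u_3 = {Z}

u_3(X vs A,Q) = 2
u_3(Y vs A,Q) = 5
u_3(Z vs A,Q) = 6
max payoff 6 at {Z}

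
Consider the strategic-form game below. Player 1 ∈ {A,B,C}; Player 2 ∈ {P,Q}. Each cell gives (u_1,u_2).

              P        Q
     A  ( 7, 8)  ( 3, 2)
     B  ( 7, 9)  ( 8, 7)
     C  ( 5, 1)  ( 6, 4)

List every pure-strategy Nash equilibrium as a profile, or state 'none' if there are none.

Nash profiles: (A,P), (B,P)

(A,P): NE
(A,Q): not NE [P1→B gives 8>3; P2→P gives 8>2]
(B,P): NE
(B,Q): not NE [P2→P gives 9>7]
(C,P): not NE [P1→B gives 7>5; P2→Q gives 4>1]
(C,Q): not NE [P1→B gives 8>6]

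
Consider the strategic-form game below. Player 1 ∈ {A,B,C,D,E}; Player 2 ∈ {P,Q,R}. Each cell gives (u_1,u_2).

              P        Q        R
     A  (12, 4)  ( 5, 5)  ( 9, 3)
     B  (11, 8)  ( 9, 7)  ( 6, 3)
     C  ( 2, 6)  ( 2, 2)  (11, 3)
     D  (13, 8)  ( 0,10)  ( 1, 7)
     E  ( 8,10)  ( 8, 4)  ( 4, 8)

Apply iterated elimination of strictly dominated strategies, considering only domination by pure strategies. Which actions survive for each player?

IESDS → P1:{A,B,D} P2:{P,Q}

P1 drop E (B beats it: P:11>8 Q:9>8 R:6>4)
P2 drop R (P beats it: A:4>3 B:8>3 C:6>3 D:8>7)
P1 drop C (A beats it: P:12>2 Q:5>2)
P1→{A,B,D} P2→{P,Q}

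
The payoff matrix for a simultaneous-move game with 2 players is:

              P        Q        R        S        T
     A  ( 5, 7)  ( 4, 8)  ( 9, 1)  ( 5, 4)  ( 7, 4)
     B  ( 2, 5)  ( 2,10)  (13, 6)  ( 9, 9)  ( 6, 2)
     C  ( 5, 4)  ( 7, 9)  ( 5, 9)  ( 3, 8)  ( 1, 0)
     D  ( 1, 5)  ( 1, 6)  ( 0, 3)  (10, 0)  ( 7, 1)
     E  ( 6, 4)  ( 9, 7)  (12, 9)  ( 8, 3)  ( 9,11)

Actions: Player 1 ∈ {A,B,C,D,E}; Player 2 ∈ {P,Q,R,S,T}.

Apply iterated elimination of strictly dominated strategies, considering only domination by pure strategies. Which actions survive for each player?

Survivors P1:{B,E} P2:{Q,R,T}

P1 drop A (E beats it: P:6>5 Q:9>4 R:12>9 S:8>5 T:9>7)
P1 drop C (E beats it: P:6>5 Q:9>7 R:12>5 S:8>3 T:9>1)
P2 drop P (Q beats it: B:10>5 D:6>5 E:7>4)
P2 drop S (Q beats it: B:10>9 D:6>0 E:7>3)
P1 drop D (E beats it: Q:9>1 R:12>0 T:9>7)
P1→{B,E} P2→{Q,R,T}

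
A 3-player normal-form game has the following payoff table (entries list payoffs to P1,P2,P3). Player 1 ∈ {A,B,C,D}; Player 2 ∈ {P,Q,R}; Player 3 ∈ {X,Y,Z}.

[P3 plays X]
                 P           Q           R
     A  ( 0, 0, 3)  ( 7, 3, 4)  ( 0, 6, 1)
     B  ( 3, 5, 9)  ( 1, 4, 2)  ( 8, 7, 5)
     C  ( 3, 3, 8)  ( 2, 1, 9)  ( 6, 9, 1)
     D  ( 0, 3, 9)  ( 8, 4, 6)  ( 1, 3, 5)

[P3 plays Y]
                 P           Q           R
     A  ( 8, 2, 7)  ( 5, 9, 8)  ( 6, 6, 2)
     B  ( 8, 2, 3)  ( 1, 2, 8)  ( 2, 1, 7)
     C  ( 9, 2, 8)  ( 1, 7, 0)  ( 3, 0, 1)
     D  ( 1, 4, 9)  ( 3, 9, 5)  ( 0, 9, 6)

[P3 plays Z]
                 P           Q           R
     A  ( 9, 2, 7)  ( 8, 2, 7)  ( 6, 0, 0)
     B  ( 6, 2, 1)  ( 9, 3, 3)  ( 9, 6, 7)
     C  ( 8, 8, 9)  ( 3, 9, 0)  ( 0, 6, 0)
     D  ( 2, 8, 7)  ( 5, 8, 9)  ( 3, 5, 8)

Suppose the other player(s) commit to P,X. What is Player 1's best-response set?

u_1(A vs P,X) = 0
u_1(B vs P,X) = 3
u_1(C vs P,X) = 3
u_1(D vs P,X) = 0
max payoff 3 at {B,C}

BR_1 = {B,C}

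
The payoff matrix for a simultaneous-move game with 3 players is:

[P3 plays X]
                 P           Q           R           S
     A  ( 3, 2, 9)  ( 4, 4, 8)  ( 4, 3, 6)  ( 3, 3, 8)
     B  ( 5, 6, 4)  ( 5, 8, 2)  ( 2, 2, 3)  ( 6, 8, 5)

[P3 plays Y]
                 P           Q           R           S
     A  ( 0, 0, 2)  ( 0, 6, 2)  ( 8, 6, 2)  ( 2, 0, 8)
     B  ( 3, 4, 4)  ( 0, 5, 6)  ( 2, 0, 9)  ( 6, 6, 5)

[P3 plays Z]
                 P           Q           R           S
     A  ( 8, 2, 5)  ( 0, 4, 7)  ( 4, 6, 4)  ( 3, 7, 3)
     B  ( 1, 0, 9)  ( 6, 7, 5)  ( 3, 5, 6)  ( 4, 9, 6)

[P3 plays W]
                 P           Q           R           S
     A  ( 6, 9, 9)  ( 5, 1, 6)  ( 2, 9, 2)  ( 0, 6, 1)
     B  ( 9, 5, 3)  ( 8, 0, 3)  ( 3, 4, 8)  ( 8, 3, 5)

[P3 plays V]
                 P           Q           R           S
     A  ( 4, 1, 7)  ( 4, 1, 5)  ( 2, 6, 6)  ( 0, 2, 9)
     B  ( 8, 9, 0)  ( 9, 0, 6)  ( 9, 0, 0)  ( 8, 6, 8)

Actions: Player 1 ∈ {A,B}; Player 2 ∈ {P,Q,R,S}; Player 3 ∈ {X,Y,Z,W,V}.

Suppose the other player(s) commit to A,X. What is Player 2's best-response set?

u_2(P vs A,X) = 2
u_2(Q vs A,X) = 4
u_2(R vs A,X) = 3
u_2(S vs A,X) = 3
max payoff 4 at {Q}

BR_2 = {Q}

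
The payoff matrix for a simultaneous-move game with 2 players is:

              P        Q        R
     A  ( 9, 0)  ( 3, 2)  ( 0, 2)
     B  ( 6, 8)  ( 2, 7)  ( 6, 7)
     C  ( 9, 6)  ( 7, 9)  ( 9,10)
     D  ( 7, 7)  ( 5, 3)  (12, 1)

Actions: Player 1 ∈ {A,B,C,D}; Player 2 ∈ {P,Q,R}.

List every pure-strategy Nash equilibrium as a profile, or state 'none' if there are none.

(A,P): not NE [P2→R gives 2>0]
(A,Q): not NE [P1→C gives 7>3]
(A,R): not NE [P1→D gives 12>0]
(B,P): not NE [P1→C gives 9>6]
(B,Q): not NE [P1→C gives 7>2; P2→P gives 8>7]
(B,R): not NE [P1→D gives 12>6; P2→P gives 8>7]
(C,P): not NE [P2→R gives 10>6]
(C,Q): not NE [P2→R gives 10>9]
(C,R): not NE [P1→D gives 12>9]
(D,P): not NE [P1→C gives 9>7]
(D,Q): not NE [P1→C gives 7>5; P2→P gives 7>3]
(D,R): not NE [P2→P gives 7>1]

Equilibria: none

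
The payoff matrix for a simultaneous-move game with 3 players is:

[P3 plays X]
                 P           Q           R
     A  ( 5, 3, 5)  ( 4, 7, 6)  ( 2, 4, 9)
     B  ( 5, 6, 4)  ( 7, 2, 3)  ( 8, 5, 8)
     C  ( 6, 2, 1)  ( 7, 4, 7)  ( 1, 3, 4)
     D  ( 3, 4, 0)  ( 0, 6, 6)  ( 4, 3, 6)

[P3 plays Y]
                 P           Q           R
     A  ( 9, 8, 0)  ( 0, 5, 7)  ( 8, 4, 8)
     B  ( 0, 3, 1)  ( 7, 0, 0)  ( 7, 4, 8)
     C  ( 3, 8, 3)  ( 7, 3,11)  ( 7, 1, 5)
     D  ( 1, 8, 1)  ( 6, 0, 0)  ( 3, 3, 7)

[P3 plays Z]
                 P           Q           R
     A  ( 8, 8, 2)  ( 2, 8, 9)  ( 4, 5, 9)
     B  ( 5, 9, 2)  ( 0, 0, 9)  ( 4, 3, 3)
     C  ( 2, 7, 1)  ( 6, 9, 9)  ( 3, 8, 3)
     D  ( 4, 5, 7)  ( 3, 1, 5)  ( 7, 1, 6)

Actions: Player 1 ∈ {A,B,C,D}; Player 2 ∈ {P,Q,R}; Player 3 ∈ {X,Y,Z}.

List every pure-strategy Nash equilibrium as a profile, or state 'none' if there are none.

Equilibria: none

(A,P,X): not NE [P1→C gives 6>5; P2→Q gives 7>3]
(A,P,Y): not NE [P3→X gives 5>0]
(A,P,Z): not NE [P3→X gives 5>2]
(A,Q,X): not NE [P1→C gives 7>4; P3→Z gives 9>6]
(A,Q,Y): not NE [P1→C gives 7>0; P2→P gives 8>5; P3→Z gives 9>7]
(A,Q,Z): not NE [P1→C gives 6>2]
(A,R,X): not NE [P1→B gives 8>2; P2→Q gives 7>4]
(A,R,Y): not NE [P2→P gives 8>4; P3→Z gives 9>8]
(A,R,Z): not NE [P1→D gives 7>4; P2→Q gives 8>5]
(B,P,X): not NE [P1→C gives 6>5]
(B,P,Y): not NE [P1→A gives 9>0; P2→R gives 4>3; P3→X gives 4>1]
(B,P,Z): not NE [P1→A gives 8>5; P3→X gives 4>2]
(B,Q,X): not NE [P2→P gives 6>2; P3→Z gives 9>3]
(B,Q,Y): not NE [P2→R gives 4>0; P3→Z gives 9>0]
(B,Q,Z): not NE [P1→C gives 6>0; P2→P gives 9>0]
(B,R,X): not NE [P2→P gives 6>5]
(B,R,Y): not NE [P1→A gives 8>7]
(B,R,Z): not NE [P1→D gives 7>4; P2→P gives 9>3; P3→Y gives 8>3]
(C,P,X): not NE [P2→Q gives 4>2; P3→Y gives 3>1]
(C,P,Y): not NE [P1→A gives 9>3]
(C,P,Z): not NE [P1→A gives 8>2; P2→Q gives 9>7; P3→Y gives 3>1]
(C,Q,X): not NE [P3→Y gives 11>7]
(C,Q,Y): not NE [P2→P gives 8>3]
(C,Q,Z): not NE [P3→Y gives 11>9]
(C,R,X): not NE [P1→B gives 8>1; P2→Q gives 4>3; P3→Y gives 5>4]
(C,R,Y): not NE [P1→A gives 8>7; P2→P gives 8>1]
(C,R,Z): not NE [P1→D gives 7>3; P2→Q gives 9>8; P3→Y gives 5>3]
(D,P,X): not NE [P1→C gives 6>3; P2→Q gives 6>4; P3→Z gives 7>0]
(D,P,Y): not NE [P1→A gives 9>1; P3→Z gives 7>1]
(D,P,Z): not NE [P1→A gives 8>4]
(D,Q,X): not NE [P1→C gives 7>0]
(D,Q,Y): not NE [P1→C gives 7>6; P2→P gives 8>0; P3→X gives 6>0]
(D,Q,Z): not NE [P1→C gives 6>3; P2→P gives 5>1; P3→X gives 6>5]
(D,R,X): not NE [P1→B gives 8>4; P2→Q gives 6>3; P3→Y gives 7>6]
(D,R,Y): not NE [P1→A gives 8>3; P2→P gives 8>3]
(D,R,Z): not NE [P2→P gives 5>1; P3→Y gives 7>6]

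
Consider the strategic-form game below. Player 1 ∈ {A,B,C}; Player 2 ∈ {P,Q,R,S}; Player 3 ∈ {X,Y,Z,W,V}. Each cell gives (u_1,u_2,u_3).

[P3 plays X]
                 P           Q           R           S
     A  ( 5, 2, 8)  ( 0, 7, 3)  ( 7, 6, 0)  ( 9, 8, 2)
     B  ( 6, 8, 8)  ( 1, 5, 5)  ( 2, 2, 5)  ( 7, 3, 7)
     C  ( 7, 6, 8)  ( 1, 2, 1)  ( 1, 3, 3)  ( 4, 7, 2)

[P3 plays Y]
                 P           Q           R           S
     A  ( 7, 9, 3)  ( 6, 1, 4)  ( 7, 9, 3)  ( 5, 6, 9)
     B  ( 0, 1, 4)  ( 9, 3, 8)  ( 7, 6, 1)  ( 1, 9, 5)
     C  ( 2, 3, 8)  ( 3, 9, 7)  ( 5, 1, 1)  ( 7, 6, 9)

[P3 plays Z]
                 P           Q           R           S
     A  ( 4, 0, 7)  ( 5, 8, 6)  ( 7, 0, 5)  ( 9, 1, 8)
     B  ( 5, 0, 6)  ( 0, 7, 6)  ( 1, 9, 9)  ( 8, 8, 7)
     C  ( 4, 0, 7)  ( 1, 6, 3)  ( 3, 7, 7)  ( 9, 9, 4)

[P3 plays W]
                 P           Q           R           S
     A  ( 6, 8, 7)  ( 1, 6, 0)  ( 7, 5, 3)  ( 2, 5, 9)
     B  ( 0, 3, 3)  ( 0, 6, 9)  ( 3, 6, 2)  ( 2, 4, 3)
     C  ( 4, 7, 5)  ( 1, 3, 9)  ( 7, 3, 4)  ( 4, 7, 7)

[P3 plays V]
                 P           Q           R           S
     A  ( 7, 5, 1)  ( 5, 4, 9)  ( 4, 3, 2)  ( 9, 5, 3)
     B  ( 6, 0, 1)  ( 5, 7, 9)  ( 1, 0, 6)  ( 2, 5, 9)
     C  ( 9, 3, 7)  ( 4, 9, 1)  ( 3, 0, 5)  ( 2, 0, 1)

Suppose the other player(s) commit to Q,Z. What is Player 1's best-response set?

u_1(A vs Q,Z) = 5
u_1(B vs Q,Z) = 0
u_1(C vs Q,Z) = 1
max payoff 5 at {A}

argmax u_1 = {A}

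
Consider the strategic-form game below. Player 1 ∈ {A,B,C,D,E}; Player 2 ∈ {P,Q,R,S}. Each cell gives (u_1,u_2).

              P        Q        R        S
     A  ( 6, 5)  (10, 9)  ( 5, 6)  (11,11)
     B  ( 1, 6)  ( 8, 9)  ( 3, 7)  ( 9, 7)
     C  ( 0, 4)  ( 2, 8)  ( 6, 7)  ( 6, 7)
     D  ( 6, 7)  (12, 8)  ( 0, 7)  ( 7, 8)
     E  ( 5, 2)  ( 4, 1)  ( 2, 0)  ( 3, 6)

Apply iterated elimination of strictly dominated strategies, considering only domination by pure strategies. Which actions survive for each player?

P1 drop B (A beats it: P:6>1 Q:10>8 R:5>3 S:11>9)
P1 drop E (A beats it: P:6>5 Q:10>4 R:5>2 S:11>3)
P2 drop P (Q beats it: A:9>5 C:8>4 D:8>7)
P2 drop R (Q beats it: A:9>6 C:8>7 D:8>7)
P1 drop C (A beats it: Q:10>2 S:11>6)
P1→{A,D} P2→{Q,S}

Survivors P1:{A,D} P2:{Q,S}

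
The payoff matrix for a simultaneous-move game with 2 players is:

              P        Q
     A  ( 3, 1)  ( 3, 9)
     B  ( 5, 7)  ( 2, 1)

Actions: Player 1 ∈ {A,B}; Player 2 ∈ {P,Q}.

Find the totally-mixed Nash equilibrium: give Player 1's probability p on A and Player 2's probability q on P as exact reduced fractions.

P1 indiff ⇒ q·3+(1-q)·3 = q·5+(1-q)·2 ⇒ q(-2) = (1-q)(-1) ⇒ q = 1/3
P2 indiff ⇒ p·1+(1-p)·7 = p·9+(1-p)·1 ⇒ p(-8) = (1-p)(-6) ⇒ p = 3/7

(p,q) = (3/7, 1/3)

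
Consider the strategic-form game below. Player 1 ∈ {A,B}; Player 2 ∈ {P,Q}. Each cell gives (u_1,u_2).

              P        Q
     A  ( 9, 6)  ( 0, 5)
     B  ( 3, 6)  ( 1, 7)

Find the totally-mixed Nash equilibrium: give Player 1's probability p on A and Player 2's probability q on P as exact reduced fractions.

(p,q) = (1/2, 1/7)

P1 indiff ⇒ q·9+(1-q)·0 = q·3+(1-q)·1 ⇒ q(6) = (1-q)(1) ⇒ q = 1/7
P2 indiff ⇒ p·6+(1-p)·6 = p·5+(1-p)·7 ⇒ p(1) = (1-p)(1) ⇒ p = 1/2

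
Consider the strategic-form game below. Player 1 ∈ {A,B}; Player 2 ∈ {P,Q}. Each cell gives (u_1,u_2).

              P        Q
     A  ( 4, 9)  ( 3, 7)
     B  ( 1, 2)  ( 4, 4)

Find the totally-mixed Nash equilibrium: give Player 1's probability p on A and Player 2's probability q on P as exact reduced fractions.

P1 indiff ⇒ q·4+(1-q)·3 = q·1+(1-q)·4 ⇒ q(3) = (1-q)(1) ⇒ q = 1/4
P2 indiff ⇒ p·9+(1-p)·2 = p·7+(1-p)·4 ⇒ p(2) = (1-p)(2) ⇒ p = 1/2

(p,q) = (1/2, 1/4)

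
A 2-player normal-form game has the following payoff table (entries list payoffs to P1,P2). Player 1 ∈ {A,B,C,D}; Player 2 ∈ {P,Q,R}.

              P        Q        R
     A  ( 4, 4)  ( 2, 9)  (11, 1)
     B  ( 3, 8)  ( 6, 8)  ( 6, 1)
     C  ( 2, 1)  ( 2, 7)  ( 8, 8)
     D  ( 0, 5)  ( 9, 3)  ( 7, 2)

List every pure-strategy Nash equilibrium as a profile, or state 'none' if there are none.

Equilibria: none

(A,P): not NE [P2→Q gives 9>4]
(A,Q): not NE [P1→D gives 9>2]
(A,R): not NE [P2→Q gives 9>1]
(B,P): not NE [P1→A gives 4>3]
(B,Q): not NE [P1→D gives 9>6]
(B,R): not NE [P1→A gives 11>6; P2→Q gives 8>1]
(C,P): not NE [P1→A gives 4>2; P2→R gives 8>1]
(C,Q): not NE [P1→D gives 9>2; P2→R gives 8>7]
(C,R): not NE [P1→A gives 11>8]
(D,P): not NE [P1→A gives 4>0]
(D,Q): not NE [P2→P gives 5>3]
(D,R): not NE [P1→A gives 11>7; P2→P gives 5>2]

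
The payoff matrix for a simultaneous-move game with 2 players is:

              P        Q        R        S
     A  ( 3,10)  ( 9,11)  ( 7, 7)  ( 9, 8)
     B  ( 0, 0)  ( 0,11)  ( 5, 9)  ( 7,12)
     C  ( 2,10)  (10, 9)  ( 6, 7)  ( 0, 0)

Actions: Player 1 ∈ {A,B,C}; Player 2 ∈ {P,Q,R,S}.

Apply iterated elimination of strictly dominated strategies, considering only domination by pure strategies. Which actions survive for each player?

Remaining: P1:{A,C} P2:{P,Q}

P1 drop B (A beats it: P:3>0 Q:9>0 R:7>5 S:9>7)
P2 drop R (P beats it: A:10>7 C:10>7)
P2 drop S (P beats it: A:10>8 C:10>0)
P1→{A,C} P2→{P,Q}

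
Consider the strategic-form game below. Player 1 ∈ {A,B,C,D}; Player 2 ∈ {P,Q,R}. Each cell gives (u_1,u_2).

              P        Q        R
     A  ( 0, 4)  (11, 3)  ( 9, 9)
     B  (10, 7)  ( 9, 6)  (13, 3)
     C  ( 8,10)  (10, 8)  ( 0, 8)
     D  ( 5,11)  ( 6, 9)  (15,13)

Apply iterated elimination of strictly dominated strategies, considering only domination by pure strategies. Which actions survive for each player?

P2 drop Q (P beats it: A:4>3 B:7>6 C:10>8 D:11>9)
P1 drop A (B beats it: P:10>0 R:13>9)
P1 drop C (B beats it: P:10>8 R:13>0)
P1→{B,D} P2→{P,R}

Survivors P1:{B,D} P2:{P,R}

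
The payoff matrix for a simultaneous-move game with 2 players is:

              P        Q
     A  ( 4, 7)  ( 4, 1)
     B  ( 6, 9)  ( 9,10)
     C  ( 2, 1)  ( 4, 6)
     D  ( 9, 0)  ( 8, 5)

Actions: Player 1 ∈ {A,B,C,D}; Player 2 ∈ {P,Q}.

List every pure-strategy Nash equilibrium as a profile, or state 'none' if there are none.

PSNE = {(B,Q)}

(A,P): not NE [P1→D gives 9>4]
(A,Q): not NE [P1→B gives 9>4; P2→P gives 7>1]
(B,P): not NE [P1→D gives 9>6; P2→Q gives 10>9]
(B,Q): NE
(C,P): not NE [P1→D gives 9>2; P2→Q gives 6>1]
(C,Q): not NE [P1→B gives 9>4]
(D,P): not NE [P2→Q gives 5>0]
(D,Q): not NE [P1→B gives 9>8]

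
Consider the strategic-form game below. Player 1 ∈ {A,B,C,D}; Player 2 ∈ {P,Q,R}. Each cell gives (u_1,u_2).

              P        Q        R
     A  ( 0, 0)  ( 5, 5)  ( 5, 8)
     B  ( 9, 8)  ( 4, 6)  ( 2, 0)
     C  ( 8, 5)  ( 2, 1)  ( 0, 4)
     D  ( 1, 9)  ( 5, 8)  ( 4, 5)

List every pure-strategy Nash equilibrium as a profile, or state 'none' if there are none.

(A,P): not NE [P1→B gives 9>0; P2→R gives 8>0]
(A,Q): not NE [P2→R gives 8>5]
(A,R): NE
(B,P): NE
(B,Q): not NE [P1→D gives 5>4; P2→P gives 8>6]
(B,R): not NE [P1→A gives 5>2; P2→P gives 8>0]
(C,P): not NE [P1→B gives 9>8]
(C,Q): not NE [P1→D gives 5>2; P2→P gives 5>1]
(C,R): not NE [P1→A gives 5>0; P2→P gives 5>4]
(D,P): not NE [P1→B gives 9>1]
(D,Q): not NE [P2→P gives 9>8]
(D,R): not NE [P1→A gives 5>4; P2→P gives 9>5]

PSNE = {(A,R), (B,P)}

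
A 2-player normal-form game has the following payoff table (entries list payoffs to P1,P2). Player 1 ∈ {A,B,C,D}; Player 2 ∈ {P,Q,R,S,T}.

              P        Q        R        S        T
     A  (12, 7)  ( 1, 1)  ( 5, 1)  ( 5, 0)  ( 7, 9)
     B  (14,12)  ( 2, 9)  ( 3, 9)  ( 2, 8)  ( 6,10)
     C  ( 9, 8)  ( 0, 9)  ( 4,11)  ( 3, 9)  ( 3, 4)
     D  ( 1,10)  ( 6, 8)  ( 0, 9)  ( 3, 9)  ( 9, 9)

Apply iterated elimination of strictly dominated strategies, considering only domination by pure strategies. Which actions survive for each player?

P1 drop C (A beats it: P:12>9 Q:1>0 R:5>4 S:5>3 T:7>3)
P2 drop Q (P beats it: A:7>1 B:12>9 D:10>8)
P2 drop R (P beats it: A:7>1 B:12>9 D:10>9)
P2 drop S (P beats it: A:7>0 B:12>8 D:10>9)
P1→{A,B,D} P2→{P,T}

Survivors P1:{A,B,D} P2:{P,T}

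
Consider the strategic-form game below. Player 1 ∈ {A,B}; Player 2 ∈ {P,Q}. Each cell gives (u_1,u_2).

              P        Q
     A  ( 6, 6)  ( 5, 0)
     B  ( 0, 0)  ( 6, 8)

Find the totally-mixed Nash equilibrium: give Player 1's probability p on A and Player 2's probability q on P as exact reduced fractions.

P1 mixes 4/7 on A; P2 mixes 1/7 on P

P1 indiff ⇒ q·6+(1-q)·5 = q·0+(1-q)·6 ⇒ q(6) = (1-q)(1) ⇒ q = 1/7
P2 indiff ⇒ p·6+(1-p)·0 = p·0+(1-p)·8 ⇒ p(6) = (1-p)(8) ⇒ p = 4/7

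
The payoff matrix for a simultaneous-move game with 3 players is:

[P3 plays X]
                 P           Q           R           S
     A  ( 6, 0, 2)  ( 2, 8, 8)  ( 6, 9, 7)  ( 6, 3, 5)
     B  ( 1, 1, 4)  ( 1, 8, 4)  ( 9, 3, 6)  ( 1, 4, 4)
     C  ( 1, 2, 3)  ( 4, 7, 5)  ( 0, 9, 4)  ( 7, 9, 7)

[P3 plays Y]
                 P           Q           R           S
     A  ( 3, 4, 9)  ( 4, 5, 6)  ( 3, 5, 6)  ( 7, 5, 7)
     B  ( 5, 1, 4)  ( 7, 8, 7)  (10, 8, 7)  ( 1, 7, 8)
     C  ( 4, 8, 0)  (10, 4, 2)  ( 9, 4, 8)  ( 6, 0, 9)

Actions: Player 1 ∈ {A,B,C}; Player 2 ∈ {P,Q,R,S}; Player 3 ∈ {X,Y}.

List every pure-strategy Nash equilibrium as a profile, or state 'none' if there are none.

PSNE = {(A,S,Y), (B,R,Y)}

(A,P,X): not NE [P2→R gives 9>0; P3→Y gives 9>2]
(A,P,Y): not NE [P1→B gives 5>3; P2→S gives 5>4]
(A,Q,X): not NE [P1→C gives 4>2; P2→R gives 9>8]
(A,Q,Y): not NE [P1→C gives 10>4; P3→X gives 8>6]
(A,R,X): not NE [P1→B gives 9>6]
(A,R,Y): not NE [P1→B gives 10>3; P3→X gives 7>6]
(A,S,X): not NE [P1→C gives 7>6; P2→R gives 9>3; P3→Y gives 7>5]
(A,S,Y): NE
(B,P,X): not NE [P1→A gives 6>1; P2→Q gives 8>1]
(B,P,Y): not NE [P2→R gives 8>1]
(B,Q,X): not NE [P1→C gives 4>1; P3→Y gives 7>4]
(B,Q,Y): not NE [P1→C gives 10>7]
(B,R,X): not NE [P2→Q gives 8>3; P3→Y gives 7>6]
(B,R,Y): NE
(B,S,X): not NE [P1→C gives 7>1; P2→Q gives 8>4; P3→Y gives 8>4]
(B,S,Y): not NE [P1→A gives 7>1; P2→R gives 8>7]
(C,P,X): not NE [P1→A gives 6>1; P2→S gives 9>2]
(C,P,Y): not NE [P1→B gives 5>4; P3→X gives 3>0]
(C,Q,X): not NE [P2→S gives 9>7]
(C,Q,Y): not NE [P2→P gives 8>4; P3→X gives 5>2]
(C,R,X): not NE [P1→B gives 9>0; P3→Y gives 8>4]
(C,R,Y): not NE [P1→B gives 10>9; P2→P gives 8>4]
(C,S,X): not NE [P3→Y gives 9>7]
(C,S,Y): not NE [P1→A gives 7>6; P2→P gives 8>0]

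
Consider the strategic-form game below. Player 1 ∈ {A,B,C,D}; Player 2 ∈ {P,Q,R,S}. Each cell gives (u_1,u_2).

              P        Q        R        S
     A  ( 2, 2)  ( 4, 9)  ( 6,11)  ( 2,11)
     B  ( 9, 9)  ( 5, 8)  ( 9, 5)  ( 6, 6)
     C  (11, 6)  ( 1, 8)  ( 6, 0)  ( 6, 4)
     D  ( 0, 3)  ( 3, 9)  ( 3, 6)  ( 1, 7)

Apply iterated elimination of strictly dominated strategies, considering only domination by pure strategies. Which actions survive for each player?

P1 drop A (B beats it: P:9>2 Q:5>4 R:9>6 S:6>2)
P1 drop D (B beats it: P:9>0 Q:5>3 R:9>3 S:6>1)
P2 drop R (P beats it: B:9>5 C:6>0)
P2 drop S (P beats it: B:9>6 C:6>4)
P1→{B,C} P2→{P,Q}

Remaining: P1:{B,C} P2:{P,Q}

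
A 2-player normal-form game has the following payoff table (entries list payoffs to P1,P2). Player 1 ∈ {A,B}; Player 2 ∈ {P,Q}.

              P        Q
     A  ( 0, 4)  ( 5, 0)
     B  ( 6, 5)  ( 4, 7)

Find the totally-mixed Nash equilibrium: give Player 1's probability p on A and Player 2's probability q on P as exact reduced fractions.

P1 indiff ⇒ q·0+(1-q)·5 = q·6+(1-q)·4 ⇒ q(-6) = (1-q)(-1) ⇒ q = 1/7
P2 indiff ⇒ p·4+(1-p)·5 = p·0+(1-p)·7 ⇒ p(4) = (1-p)(2) ⇒ p = 1/3

p=1/3, q=1/7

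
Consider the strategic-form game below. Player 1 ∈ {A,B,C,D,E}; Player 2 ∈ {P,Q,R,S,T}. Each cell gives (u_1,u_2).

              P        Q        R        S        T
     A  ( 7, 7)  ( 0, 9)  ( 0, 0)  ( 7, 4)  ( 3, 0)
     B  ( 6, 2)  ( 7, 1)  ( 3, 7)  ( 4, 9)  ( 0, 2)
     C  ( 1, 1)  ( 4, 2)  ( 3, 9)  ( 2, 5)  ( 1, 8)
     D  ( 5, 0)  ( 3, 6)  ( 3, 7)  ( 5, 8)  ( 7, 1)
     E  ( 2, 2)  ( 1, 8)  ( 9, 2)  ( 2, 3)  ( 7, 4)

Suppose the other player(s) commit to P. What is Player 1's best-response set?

u_1(A vs P) = 7
u_1(B vs P) = 6
u_1(C vs P) = 1
u_1(D vs P) = 5
u_1(E vs P) = 2
max payoff 7 at {A}

BR_1 = {A}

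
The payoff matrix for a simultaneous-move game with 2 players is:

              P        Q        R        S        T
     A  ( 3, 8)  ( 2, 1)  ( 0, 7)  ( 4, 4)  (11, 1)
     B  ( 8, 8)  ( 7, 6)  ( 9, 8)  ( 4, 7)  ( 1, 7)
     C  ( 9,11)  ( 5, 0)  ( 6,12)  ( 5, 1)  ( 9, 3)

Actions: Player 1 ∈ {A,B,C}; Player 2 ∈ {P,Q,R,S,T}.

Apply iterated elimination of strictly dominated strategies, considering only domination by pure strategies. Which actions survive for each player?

IESDS → P1:{B,C} P2:{P,R}

P2 drop Q (P beats it: A:8>1 B:8>6 C:11>0)
P2 drop S (P beats it: A:8>4 B:8>7 C:11>1)
P2 drop T (P beats it: A:8>1 B:8>7 C:11>3)
P1 drop A (B beats it: P:8>3 R:9>0)
P1→{B,C} P2→{P,R}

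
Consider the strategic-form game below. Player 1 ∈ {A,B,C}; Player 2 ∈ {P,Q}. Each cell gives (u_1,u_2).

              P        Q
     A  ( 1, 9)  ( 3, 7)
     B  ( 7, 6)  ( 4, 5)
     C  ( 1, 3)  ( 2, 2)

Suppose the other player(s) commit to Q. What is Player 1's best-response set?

P1 best: {B}

u_1(A vs Q) = 3
u_1(B vs Q) = 4
u_1(C vs Q) = 2
max payoff 4 at {B}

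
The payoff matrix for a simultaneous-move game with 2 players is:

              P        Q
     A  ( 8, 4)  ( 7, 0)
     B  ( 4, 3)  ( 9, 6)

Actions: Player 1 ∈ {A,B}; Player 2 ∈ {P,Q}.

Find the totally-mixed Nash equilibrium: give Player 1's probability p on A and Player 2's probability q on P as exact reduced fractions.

P1 mixes 3/7 on A; P2 mixes 1/3 on P

P1 indiff ⇒ q·8+(1-q)·7 = q·4+(1-q)·9 ⇒ q(4) = (1-q)(2) ⇒ q = 1/3
P2 indiff ⇒ p·4+(1-p)·3 = p·0+(1-p)·6 ⇒ p(4) = (1-p)(3) ⇒ p = 3/7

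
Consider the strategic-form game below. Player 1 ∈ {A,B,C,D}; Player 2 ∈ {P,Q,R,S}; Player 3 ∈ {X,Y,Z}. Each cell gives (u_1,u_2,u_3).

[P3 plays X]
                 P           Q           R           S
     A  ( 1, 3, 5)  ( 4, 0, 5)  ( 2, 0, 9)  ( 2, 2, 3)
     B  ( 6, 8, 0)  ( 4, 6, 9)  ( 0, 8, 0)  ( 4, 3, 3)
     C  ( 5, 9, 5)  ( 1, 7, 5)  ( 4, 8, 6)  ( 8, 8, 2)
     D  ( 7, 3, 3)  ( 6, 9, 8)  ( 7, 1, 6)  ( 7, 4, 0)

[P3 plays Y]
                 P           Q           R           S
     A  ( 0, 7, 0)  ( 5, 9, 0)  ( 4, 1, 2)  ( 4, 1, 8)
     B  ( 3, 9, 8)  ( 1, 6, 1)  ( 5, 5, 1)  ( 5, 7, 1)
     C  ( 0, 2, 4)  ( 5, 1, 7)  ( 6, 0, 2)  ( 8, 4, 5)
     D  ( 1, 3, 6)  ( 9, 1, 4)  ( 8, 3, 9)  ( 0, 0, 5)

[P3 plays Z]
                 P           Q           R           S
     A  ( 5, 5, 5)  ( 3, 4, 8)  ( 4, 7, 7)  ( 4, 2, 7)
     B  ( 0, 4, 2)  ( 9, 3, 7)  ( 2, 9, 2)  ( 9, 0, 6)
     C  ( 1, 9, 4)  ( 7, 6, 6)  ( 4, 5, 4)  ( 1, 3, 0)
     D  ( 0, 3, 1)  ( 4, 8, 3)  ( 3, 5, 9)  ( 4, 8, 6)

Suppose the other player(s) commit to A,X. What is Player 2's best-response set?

u_2(P vs A,X) = 3
u_2(Q vs A,X) = 0
u_2(R vs A,X) = 0
u_2(S vs A,X) = 2
max payoff 3 at {P}

BR_2 = {P}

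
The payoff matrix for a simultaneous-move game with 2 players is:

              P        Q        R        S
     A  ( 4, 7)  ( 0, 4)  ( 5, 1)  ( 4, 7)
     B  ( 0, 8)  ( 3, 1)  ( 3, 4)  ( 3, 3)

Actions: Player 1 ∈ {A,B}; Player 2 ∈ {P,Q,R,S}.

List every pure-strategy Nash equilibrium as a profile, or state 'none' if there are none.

(A,P): NE
(A,Q): not NE [P1→B gives 3>0; P2→S gives 7>4]
(A,R): not NE [P2→S gives 7>1]
(A,S): NE
(B,P): not NE [P1→A gives 4>0]
(B,Q): not NE [P2→P gives 8>1]
(B,R): not NE [P1→A gives 5>3; P2→P gives 8>4]
(B,S): not NE [P1→A gives 4>3; P2→P gives 8>3]

PSNE = {(A,P), (A,S)}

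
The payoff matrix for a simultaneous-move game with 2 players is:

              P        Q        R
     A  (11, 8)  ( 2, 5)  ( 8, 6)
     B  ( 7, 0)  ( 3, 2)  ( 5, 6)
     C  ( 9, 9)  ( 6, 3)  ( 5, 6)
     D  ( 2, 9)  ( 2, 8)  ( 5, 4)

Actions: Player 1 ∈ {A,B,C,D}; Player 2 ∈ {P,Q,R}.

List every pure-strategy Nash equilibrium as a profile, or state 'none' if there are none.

NE set: (A,P)

(A,P): NE
(A,Q): not NE [P1→C gives 6>2; P2→P gives 8>5]
(A,R): not NE [P2→P gives 8>6]
(B,P): not NE [P1→A gives 11>7; P2→R gives 6>0]
(B,Q): not NE [P1→C gives 6>3; P2→R gives 6>2]
(B,R): not NE [P1→A gives 8>5]
(C,P): not NE [P1→A gives 11>9]
(C,Q): not NE [P2→P gives 9>3]
(C,R): not NE [P1→A gives 8>5; P2→P gives 9>6]
(D,P): not NE [P1→A gives 11>2]
(D,Q): not NE [P1→C gives 6>2; P2→P gives 9>8]
(D,R): not NE [P1→A gives 8>5; P2→P gives 9>4]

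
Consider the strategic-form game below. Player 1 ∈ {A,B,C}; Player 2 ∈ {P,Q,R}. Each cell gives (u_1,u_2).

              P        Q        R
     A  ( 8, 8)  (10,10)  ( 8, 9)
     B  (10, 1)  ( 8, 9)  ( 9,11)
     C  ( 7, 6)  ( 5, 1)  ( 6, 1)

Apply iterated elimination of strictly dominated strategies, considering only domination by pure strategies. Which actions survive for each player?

P1 drop C (A beats it: P:8>7 Q:10>5 R:8>6)
P2 drop P (Q beats it: A:10>8 B:9>1)
P1→{A,B} P2→{Q,R}

IESDS → P1:{A,B} P2:{Q,R}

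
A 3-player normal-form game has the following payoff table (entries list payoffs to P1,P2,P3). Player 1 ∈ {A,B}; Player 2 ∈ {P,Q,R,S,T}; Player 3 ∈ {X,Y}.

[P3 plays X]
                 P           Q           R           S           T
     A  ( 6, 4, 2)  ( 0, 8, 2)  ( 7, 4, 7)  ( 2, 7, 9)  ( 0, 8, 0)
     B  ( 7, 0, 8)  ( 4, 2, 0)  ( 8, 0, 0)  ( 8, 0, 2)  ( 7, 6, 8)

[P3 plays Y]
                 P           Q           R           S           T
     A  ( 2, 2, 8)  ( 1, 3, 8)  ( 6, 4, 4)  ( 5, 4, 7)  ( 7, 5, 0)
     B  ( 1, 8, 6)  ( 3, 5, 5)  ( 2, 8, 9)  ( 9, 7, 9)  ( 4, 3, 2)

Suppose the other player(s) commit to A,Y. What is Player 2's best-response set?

argmax u_2 = {T}

u_2(P vs A,Y) = 2
u_2(Q vs A,Y) = 3
u_2(R vs A,Y) = 4
u_2(S vs A,Y) = 4
u_2(T vs A,Y) = 5
max payoff 5 at {T}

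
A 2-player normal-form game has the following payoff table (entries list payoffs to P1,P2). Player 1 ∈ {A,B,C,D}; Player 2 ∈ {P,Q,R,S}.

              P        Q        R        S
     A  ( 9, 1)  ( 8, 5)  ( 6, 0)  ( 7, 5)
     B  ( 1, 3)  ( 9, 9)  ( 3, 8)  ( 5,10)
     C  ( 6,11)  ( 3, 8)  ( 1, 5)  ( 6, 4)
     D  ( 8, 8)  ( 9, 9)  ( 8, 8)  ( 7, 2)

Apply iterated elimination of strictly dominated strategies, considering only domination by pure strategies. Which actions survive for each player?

P1 drop C (A beats it: P:9>6 Q:8>3 R:6>1 S:7>6)
P2 drop P (Q beats it: A:5>1 B:9>3 D:9>8)
P2 drop R (Q beats it: A:5>0 B:9>8 D:9>8)
P1→{A,B,D} P2→{Q,S}

IESDS → P1:{A,B,D} P2:{Q,S}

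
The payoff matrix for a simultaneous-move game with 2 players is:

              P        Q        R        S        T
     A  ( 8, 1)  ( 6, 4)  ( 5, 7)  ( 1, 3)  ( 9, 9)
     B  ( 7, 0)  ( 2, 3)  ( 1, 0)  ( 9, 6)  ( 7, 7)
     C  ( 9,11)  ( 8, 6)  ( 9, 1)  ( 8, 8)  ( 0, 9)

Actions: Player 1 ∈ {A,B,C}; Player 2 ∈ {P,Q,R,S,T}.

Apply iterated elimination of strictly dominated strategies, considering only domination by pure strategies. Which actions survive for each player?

Remaining: P1:{A,C} P2:{P,T}

P2 drop Q (T beats it: A:9>4 B:7>3 C:9>6)
P2 drop R (T beats it: A:9>7 B:7>0 C:9>1)
P2 drop S (T beats it: A:9>3 B:7>6 C:9>8)
P1 drop B (A beats it: P:8>7 T:9>7)
P1→{A,C} P2→{P,T}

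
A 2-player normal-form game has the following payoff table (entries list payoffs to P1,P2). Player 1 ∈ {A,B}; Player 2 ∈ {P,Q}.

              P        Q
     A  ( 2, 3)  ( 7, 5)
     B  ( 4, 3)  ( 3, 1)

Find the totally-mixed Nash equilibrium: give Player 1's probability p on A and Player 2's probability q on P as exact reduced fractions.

p=1/2, q=2/3

P1 indiff ⇒ q·2+(1-q)·7 = q·4+(1-q)·3 ⇒ q(-2) = (1-q)(-4) ⇒ q = 2/3
P2 indiff ⇒ p·3+(1-p)·3 = p·5+(1-p)·1 ⇒ p(-2) = (1-p)(-2) ⇒ p = 1/2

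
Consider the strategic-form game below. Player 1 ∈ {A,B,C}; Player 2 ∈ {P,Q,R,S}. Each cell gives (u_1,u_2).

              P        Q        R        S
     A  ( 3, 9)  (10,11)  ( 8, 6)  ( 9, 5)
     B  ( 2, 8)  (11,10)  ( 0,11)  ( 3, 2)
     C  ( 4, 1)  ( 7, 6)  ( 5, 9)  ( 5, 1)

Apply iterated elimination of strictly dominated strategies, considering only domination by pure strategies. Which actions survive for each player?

P2 drop P (Q beats it: A:11>9 B:10>8 C:6>1)
P1 drop C (A beats it: Q:10>7 R:8>5 S:9>5)
P2 drop S (Q beats it: A:11>5 B:10>2)
P1→{A,B} P2→{Q,R}

Survivors P1:{A,B} P2:{Q,R}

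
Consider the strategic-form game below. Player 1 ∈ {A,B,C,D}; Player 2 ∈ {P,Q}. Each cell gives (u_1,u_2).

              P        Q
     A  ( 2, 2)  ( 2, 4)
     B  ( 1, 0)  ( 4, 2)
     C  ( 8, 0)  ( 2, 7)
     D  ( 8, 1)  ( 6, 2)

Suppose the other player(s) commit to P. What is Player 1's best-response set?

P1 best: {C,D}

u_1(A vs P) = 2
u_1(B vs P) = 1
u_1(C vs P) = 8
u_1(D vs P) = 8
max payoff 8 at {C,D}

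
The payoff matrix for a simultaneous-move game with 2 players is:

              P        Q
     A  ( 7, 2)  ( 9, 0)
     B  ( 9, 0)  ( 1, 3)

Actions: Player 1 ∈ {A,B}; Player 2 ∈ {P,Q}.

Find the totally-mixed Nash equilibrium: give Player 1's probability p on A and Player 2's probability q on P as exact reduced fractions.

(p,q) = (3/5, 4/5)

P1 indiff ⇒ q·7+(1-q)·9 = q·9+(1-q)·1 ⇒ q(-2) = (1-q)(-8) ⇒ q = 4/5
P2 indiff ⇒ p·2+(1-p)·0 = p·0+(1-p)·3 ⇒ p(2) = (1-p)(3) ⇒ p = 3/5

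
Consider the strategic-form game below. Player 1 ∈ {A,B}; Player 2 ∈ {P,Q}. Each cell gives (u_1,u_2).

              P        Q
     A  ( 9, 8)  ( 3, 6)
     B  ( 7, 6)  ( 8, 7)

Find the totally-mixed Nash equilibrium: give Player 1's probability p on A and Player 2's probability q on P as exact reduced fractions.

p=1/3, q=5/7

P1 indiff ⇒ q·9+(1-q)·3 = q·7+(1-q)·8 ⇒ q(2) = (1-q)(5) ⇒ q = 5/7
P2 indiff ⇒ p·8+(1-p)·6 = p·6+(1-p)·7 ⇒ p(2) = (1-p)(1) ⇒ p = 1/3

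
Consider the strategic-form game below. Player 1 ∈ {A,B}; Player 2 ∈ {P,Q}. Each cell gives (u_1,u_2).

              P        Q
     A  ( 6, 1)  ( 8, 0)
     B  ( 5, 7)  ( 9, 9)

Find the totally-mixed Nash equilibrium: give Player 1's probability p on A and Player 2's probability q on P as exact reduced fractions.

p=2/3, q=1/2

P1 indiff ⇒ q·6+(1-q)·8 = q·5+(1-q)·9 ⇒ q(1) = (1-q)(1) ⇒ q = 1/2
P2 indiff ⇒ p·1+(1-p)·7 = p·0+(1-p)·9 ⇒ p(1) = (1-p)(2) ⇒ p = 2/3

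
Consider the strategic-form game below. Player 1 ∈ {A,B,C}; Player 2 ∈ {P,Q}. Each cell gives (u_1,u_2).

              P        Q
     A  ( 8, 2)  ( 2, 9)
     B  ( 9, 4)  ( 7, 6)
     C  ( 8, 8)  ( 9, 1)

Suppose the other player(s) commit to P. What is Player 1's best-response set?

BR_1 = {B}

u_1(A vs P) = 8
u_1(B vs P) = 9
u_1(C vs P) = 8
max payoff 9 at {B}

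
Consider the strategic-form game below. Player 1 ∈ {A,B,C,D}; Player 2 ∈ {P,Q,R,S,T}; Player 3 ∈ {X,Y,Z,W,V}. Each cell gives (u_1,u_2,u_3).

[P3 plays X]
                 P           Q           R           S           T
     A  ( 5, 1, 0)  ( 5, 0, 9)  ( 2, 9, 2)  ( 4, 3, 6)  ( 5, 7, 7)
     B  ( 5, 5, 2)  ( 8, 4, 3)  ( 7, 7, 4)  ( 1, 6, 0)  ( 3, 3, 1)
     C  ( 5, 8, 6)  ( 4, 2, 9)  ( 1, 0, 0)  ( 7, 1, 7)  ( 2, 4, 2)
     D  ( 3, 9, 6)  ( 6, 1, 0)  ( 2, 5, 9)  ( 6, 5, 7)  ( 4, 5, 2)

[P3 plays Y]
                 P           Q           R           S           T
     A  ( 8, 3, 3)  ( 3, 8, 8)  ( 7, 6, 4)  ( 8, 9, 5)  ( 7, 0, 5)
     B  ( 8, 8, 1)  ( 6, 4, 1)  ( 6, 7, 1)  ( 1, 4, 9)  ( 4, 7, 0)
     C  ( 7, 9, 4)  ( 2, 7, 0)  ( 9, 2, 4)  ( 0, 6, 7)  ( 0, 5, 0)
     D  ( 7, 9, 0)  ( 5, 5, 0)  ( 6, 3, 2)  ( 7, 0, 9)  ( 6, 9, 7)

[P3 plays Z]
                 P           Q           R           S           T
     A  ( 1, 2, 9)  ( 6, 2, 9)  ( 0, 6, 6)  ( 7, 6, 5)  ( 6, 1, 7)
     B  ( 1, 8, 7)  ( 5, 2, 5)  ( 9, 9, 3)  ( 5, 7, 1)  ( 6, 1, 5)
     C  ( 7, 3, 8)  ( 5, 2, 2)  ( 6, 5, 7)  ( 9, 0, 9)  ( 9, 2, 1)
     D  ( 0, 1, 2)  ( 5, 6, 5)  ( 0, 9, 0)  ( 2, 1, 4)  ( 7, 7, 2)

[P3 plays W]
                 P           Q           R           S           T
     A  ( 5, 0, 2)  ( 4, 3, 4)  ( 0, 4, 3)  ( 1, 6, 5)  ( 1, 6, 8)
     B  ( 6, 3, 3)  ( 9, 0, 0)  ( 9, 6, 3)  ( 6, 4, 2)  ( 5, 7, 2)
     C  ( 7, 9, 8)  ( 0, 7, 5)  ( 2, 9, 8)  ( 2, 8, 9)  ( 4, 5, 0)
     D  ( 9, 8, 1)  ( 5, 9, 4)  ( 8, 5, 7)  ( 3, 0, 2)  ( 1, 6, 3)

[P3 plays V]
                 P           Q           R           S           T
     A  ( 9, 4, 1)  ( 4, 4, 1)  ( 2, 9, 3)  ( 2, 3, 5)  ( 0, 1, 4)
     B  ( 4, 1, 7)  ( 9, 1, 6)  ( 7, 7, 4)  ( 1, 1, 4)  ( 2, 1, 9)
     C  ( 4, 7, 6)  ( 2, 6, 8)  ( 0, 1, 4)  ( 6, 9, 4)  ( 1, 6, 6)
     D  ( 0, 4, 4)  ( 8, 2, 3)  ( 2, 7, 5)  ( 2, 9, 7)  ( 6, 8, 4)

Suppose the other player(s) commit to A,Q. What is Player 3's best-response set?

BR_3 = {X,Z}

u_3(X vs A,Q) = 9
u_3(Y vs A,Q) = 8
u_3(Z vs A,Q) = 9
u_3(W vs A,Q) = 4
u_3(V vs A,Q) = 1
max payoff 9 at {X,Z}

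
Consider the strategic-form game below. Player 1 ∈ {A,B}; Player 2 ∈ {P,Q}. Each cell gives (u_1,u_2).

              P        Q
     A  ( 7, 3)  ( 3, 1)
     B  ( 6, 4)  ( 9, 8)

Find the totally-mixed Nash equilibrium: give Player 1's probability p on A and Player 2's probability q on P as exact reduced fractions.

P1 indiff ⇒ q·7+(1-q)·3 = q·6+(1-q)·9 ⇒ q(1) = (1-q)(6) ⇒ q = 6/7
P2 indiff ⇒ p·3+(1-p)·4 = p·1+(1-p)·8 ⇒ p(2) = (1-p)(4) ⇒ p = 2/3

P1 mixes 2/3 on A; P2 mixes 6/7 on P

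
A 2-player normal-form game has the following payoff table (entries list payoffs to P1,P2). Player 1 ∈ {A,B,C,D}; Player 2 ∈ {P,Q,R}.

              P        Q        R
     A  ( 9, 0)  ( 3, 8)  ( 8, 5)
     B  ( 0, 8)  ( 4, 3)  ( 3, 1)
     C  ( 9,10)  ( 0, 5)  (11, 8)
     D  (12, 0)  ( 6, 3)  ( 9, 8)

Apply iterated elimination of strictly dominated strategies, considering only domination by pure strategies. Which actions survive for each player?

Survivors P1:{C,D} P2:{P,R}

P1 drop A (D beats it: P:12>9 Q:6>3 R:9>8)
P1 drop B (D beats it: P:12>0 Q:6>4 R:9>3)
P2 drop Q (R beats it: C:8>5 D:8>3)
P1→{C,D} P2→{P,R}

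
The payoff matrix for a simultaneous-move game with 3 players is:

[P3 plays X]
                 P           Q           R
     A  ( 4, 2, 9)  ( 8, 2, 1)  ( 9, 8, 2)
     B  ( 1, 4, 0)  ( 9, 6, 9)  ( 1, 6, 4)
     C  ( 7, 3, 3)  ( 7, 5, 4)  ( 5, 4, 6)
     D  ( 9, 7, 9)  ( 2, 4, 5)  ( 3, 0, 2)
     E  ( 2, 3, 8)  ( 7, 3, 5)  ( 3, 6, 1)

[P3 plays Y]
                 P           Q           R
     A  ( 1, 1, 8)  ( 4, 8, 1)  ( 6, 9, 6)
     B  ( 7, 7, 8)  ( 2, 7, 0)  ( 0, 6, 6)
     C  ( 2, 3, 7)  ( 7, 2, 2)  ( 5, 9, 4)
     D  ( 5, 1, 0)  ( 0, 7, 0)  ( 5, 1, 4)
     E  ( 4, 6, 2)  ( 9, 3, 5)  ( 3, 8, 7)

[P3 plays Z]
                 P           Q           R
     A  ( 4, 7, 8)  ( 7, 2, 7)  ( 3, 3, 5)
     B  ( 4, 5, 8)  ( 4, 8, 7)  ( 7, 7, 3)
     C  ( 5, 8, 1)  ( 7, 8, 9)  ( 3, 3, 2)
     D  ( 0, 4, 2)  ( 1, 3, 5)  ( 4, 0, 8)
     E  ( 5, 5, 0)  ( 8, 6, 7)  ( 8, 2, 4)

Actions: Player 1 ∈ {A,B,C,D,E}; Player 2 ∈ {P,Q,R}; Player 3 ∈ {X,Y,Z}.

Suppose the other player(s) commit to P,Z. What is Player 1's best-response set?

u_1(A vs P,Z) = 4
u_1(B vs P,Z) = 4
u_1(C vs P,Z) = 5
u_1(D vs P,Z) = 0
u_1(E vs P,Z) = 5
max payoff 5 at {C,E}

argmax u_1 = {C,E}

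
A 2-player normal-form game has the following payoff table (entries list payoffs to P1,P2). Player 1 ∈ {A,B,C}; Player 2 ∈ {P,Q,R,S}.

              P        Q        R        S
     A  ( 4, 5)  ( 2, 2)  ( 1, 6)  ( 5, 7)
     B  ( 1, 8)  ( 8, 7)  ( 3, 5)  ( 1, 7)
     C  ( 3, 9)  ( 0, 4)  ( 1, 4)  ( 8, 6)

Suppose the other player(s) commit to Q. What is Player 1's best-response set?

u_1(A vs Q) = 2
u_1(B vs Q) = 8
u_1(C vs Q) = 0
max payoff 8 at {B}

BR_1 = {B}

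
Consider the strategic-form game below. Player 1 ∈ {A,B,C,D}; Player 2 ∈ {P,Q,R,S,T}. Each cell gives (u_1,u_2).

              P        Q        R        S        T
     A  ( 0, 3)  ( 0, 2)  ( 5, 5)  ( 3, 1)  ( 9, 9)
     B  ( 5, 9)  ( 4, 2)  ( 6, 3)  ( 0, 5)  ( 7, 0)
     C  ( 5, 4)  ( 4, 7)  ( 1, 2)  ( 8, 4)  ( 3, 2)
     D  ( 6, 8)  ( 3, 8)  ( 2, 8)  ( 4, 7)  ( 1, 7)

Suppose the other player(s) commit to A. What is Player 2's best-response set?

u_2(P vs A) = 3
u_2(Q vs A) = 2
u_2(R vs A) = 5
u_2(S vs A) = 1
u_2(T vs A) = 9
max payoff 9 at {T}

argmax u_2 = {T}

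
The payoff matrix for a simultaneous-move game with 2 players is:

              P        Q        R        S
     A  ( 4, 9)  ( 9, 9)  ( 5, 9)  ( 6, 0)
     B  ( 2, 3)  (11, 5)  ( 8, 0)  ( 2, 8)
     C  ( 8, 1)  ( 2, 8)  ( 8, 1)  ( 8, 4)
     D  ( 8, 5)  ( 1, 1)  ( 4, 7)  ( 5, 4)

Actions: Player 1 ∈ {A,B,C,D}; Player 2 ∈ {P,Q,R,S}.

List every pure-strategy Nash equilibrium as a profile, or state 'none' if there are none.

Equilibria: none

(A,P): not NE [P1→D gives 8>4]
(A,Q): not NE [P1→B gives 11>9]
(A,R): not NE [P1→C gives 8>5]
(A,S): not NE [P1→C gives 8>6; P2→R gives 9>0]
(B,P): not NE [P1→D gives 8>2; P2→S gives 8>3]
(B,Q): not NE [P2→S gives 8>5]
(B,R): not NE [P2→S gives 8>0]
(B,S): not NE [P1→C gives 8>2]
(C,P): not NE [P2→Q gives 8>1]
(C,Q): not NE [P1→B gives 11>2]
(C,R): not NE [P2→Q gives 8>1]
(C,S): not NE [P2→Q gives 8>4]
(D,P): not NE [P2→R gives 7>5]
(D,Q): not NE [P1→B gives 11>1; P2→R gives 7>1]
(D,R): not NE [P1→C gives 8>4]
(D,S): not NE [P1→C gives 8>5; P2→R gives 7>4]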